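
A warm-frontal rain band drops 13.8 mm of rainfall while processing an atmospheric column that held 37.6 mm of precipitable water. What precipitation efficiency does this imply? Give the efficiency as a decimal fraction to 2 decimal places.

ε ≈ 0.37

ε = rainfall / PW = 13.8 / 37.6 = 0.37.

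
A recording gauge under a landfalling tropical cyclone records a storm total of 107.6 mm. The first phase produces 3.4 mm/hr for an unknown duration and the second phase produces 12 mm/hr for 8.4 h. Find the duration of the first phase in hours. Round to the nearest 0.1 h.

Known phases: 12 × 8.4 = 100.8 mm.
Remaining depth = 107.6 − 100.8 = 6.8 mm.
Duration = 6.8 / 3.4 = 2.0 h.

duration ≈ 2.0 h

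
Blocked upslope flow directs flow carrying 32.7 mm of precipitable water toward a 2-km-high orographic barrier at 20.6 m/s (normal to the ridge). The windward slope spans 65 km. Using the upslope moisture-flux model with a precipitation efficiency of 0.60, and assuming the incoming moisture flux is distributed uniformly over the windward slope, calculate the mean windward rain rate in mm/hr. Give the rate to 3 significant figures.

R ≈ 22.4 mm/hr

Incoming column moisture flux per unit ridge length: F = V × PW = 20.6 × 32.7 = 673.62 mm·m/s.
Spread over the 65 km slope with efficiency ε = 0.60: R = ε·F/W = 0.60 × 673.62 / 65000 m = 6.218e-03 mm/s.
R = 6.218e-03 × 3600 = 22.4 mm/hr.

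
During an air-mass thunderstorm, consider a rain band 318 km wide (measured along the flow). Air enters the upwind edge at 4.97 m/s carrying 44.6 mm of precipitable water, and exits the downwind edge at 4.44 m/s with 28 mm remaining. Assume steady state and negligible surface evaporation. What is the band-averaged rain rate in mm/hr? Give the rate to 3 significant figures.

R ≈ 1.10 mm/hr

Column moisture flux per unit crosswind length is F = V × PW.
Inflow: F_in = 4.97 × 44.6 = 221.662 mm·m/s
Outflow: F_out = 4.44 × 28 = 124.32 mm·m/s
Steady-state rate R = (F_in − F_out)/L = (221.662 − 124.32) / 318000 m = 3.061e-04 mm/s.
R = 3.061e-04 × 3600 = 1.10 mm/hr.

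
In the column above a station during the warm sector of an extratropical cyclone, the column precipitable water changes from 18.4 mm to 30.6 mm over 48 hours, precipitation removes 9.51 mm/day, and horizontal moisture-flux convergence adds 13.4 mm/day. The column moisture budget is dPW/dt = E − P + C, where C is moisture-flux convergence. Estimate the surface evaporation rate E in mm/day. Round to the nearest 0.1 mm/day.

dPW/dt = (30.6 − 18.4) mm / (48/24 day) = +6.100 mm/day.
E = dPW/dt + P − C = (+6.100) + 9.51 − (13.4) = 2.2 mm/day.

E ≈ 2.2 mm/day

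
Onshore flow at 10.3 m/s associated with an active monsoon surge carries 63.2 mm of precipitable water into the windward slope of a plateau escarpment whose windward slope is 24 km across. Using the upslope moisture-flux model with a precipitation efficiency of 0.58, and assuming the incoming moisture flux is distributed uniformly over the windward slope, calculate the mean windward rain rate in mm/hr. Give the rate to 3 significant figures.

R ≈ 56.6 mm/hr

Incoming column moisture flux per unit ridge length: F = V × PW = 10.3 × 63.2 = 650.96 mm·m/s.
Spread over the 24 km slope with efficiency ε = 0.58: R = ε·F/W = 0.58 × 650.96 / 24000 m = 1.573e-02 mm/s.
R = 1.573e-02 × 3600 = 56.6 mm/hr.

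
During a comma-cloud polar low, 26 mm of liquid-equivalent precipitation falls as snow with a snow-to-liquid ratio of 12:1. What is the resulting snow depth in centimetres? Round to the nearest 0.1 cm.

snow depth ≈ 31.2 cm

Snow depth = liquid × ratio = 26 mm × 12 = 312 mm = 31.2 cm.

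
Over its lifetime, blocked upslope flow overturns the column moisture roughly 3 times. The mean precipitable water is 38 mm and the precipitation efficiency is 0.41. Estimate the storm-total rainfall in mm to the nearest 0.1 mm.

rainfall ≈ 46.7 mm

Each cycle deposits ε × PW = 0.41 × 38 = 15.58 mm.
Over 3 cycles: 3 × 15.58 = 46.7 mm.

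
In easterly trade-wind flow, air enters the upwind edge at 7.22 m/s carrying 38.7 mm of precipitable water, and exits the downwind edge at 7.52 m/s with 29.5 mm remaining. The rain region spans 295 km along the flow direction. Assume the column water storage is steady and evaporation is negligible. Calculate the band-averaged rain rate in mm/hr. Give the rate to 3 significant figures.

Column moisture flux per unit crosswind length is F = V × PW.
Inflow: F_in = 7.22 × 38.7 = 279.414 mm·m/s
Outflow: F_out = 7.52 × 29.5 = 221.84 mm·m/s
Steady-state rate R = (F_in − F_out)/L = (279.414 − 221.84) / 295000 m = 1.952e-04 mm/s.
R = 1.952e-04 × 3600 = 0.703 mm/hr.

R ≈ 0.703 mm/hr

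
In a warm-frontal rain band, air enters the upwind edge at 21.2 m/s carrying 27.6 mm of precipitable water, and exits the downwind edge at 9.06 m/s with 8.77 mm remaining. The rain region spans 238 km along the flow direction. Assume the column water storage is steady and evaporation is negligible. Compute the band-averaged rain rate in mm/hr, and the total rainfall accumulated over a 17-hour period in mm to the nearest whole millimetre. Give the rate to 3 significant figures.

Column moisture flux per unit crosswind length is F = V × PW.
Inflow: F_in = 21.2 × 27.6 = 585.12 mm·m/s
Outflow: F_out = 9.06 × 8.77 = 79.4562 mm·m/s
Steady-state rate R = (F_in − F_out)/L = (585.12 − 79.4562) / 238000 m = 2.125e-03 mm/s.
R = 2.125e-03 × 3600 = 7.65 mm/hr.
Over 17 h: total = 7.65 × 17 = 130.05 ≈ 130 mm.

R ≈ 7.65 mm/hr; total ≈ 130 mm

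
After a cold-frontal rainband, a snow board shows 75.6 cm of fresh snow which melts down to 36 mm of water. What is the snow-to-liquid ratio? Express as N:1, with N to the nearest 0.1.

ratio ≈ 21.0

Ratio = snow depth / SWE = 756 mm / 36 mm = 21.0, i.e. 21.0:1.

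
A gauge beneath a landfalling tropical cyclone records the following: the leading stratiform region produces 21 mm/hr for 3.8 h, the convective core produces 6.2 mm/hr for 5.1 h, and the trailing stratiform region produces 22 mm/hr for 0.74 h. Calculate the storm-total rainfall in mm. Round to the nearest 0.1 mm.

total ≈ 127.7 mm

Total = Σ Rᵢ Δtᵢ = 21 × 3.8 + 6.2 × 5.1 + 22 × 0.74
      = 79.8 + 31.62 + 16.28 = 127.7 mm.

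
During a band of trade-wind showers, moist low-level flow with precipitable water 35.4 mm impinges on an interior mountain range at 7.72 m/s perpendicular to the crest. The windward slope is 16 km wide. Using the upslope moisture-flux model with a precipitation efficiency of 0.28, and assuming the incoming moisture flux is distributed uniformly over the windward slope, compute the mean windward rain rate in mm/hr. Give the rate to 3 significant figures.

Incoming column moisture flux per unit ridge length: F = V × PW = 7.72 × 35.4 = 273.288 mm·m/s.
Spread over the 16 km slope with efficiency ε = 0.28: R = ε·F/W = 0.28 × 273.288 / 16000 m = 4.783e-03 mm/s.
R = 4.783e-03 × 3600 = 17.2 mm/hr.

R ≈ 17.2 mm/hr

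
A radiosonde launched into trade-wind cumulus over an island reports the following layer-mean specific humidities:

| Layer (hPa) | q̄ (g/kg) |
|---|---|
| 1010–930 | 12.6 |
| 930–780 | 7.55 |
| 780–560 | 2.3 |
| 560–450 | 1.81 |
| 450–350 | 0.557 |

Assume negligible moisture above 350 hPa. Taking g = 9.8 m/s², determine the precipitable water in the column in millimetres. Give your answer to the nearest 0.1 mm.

Precipitable water is the column-integrated vapour mass per unit area: PW = (1/g) Σ q̄ Δp, with q in kg/kg and Δp in Pa (1 kg/m² of water = 1 mm).
Layer 1010–930 hPa: Δp = 80 hPa = 8000 Pa, q̄ = 0.0126 kg/kg → 0.0126 × 8000 / 9.8 = 10.29 mm
Layer 930–780 hPa: Δp = 150 hPa = 15000 Pa, q̄ = 0.00755 kg/kg → 0.00755 × 15000 / 9.8 = 11.56 mm
Layer 780–560 hPa: Δp = 220 hPa = 22000 Pa, q̄ = 0.0023 kg/kg → 0.0023 × 22000 / 9.8 = 5.16 mm
Layer 560–450 hPa: Δp = 110 hPa = 11000 Pa, q̄ = 0.00181 kg/kg → 0.00181 × 11000 / 9.8 = 2.03 mm
Layer 450–350 hPa: Δp = 100 hPa = 10000 Pa, q̄ = 0.000557 kg/kg → 0.000557 × 10000 / 9.8 = 0.57 mm
PW = 10.29 + 11.56 + 5.16 + 2.03 + 0.57 = 29.61 ≈ 29.6 mm.

PW ≈ 29.6 mm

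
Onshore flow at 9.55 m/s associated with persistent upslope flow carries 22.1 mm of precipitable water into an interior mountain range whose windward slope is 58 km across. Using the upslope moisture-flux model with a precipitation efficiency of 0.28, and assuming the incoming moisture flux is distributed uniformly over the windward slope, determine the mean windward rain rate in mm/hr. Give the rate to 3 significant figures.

Incoming column moisture flux per unit ridge length: F = V × PW = 9.55 × 22.1 = 211.055 mm·m/s.
Spread over the 58 km slope with efficiency ε = 0.28: R = ε·F/W = 0.28 × 211.055 / 58000 m = 1.019e-03 mm/s.
R = 1.019e-03 × 3600 = 3.67 mm/hr.

R ≈ 3.67 mm/hr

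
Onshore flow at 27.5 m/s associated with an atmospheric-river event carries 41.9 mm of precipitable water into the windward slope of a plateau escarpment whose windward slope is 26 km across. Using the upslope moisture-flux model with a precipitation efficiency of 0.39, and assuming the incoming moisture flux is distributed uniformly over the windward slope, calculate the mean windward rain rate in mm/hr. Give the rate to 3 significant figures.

R ≈ 62.2 mm/hr

Incoming column moisture flux per unit ridge length: F = V × PW = 27.5 × 41.9 = 1152.25 mm·m/s.
Spread over the 26 km slope with efficiency ε = 0.39: R = ε·F/W = 0.39 × 1152.25 / 26000 m = 1.728e-02 mm/s.
R = 1.728e-02 × 3600 = 62.2 mm/hr.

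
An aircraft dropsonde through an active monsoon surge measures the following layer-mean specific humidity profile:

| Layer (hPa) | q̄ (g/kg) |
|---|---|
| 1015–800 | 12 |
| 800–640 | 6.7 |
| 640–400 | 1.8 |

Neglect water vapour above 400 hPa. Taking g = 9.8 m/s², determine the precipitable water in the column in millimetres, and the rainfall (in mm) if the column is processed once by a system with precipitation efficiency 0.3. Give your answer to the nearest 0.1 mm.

PW ≈ 41.7 mm; rainfall ≈ 12.5 mm

Precipitable water is the column-integrated vapour mass per unit area: PW = (1/g) Σ q̄ Δp, with q in kg/kg and Δp in Pa (1 kg/m² of water = 1 mm).
Layer 1015–800 hPa: Δp = 215 hPa = 21500 Pa, q̄ = 0.012 kg/kg → 0.012 × 21500 / 9.8 = 26.33 mm
Layer 800–640 hPa: Δp = 160 hPa = 16000 Pa, q̄ = 0.0067 kg/kg → 0.0067 × 16000 / 9.8 = 10.94 mm
Layer 640–400 hPa: Δp = 240 hPa = 24000 Pa, q̄ = 0.0018 kg/kg → 0.0018 × 24000 / 9.8 = 4.41 mm
PW = 26.33 + 10.94 + 4.41 = 41.68 ≈ 41.7 mm.
Rainfall = ε × PW = 0.3 × 41.7 = 12.5 mm.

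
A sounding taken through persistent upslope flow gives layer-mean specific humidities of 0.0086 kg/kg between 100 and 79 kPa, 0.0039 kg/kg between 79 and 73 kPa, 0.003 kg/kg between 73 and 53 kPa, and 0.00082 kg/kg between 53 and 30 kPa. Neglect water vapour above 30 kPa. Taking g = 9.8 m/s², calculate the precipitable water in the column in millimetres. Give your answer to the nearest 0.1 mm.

PW ≈ 28.9 mm

Precipitable water is the column-integrated vapour mass per unit area: PW = (1/g) Σ q̄ Δp, with q in kg/kg and Δp in Pa (1 kg/m² of water = 1 mm).
Layer 100–79 kPa: Δp = 210 hPa = 21000 Pa, q̄ = 0.0086 kg/kg → 0.0086 × 21000 / 9.8 = 18.43 mm
Layer 79–73 kPa: Δp = 60 hPa = 6000 Pa, q̄ = 0.0039 kg/kg → 0.0039 × 6000 / 9.8 = 2.39 mm
Layer 73–53 kPa: Δp = 200 hPa = 20000 Pa, q̄ = 0.003 kg/kg → 0.003 × 20000 / 9.8 = 6.12 mm
Layer 53–30 kPa: Δp = 230 hPa = 23000 Pa, q̄ = 0.00082 kg/kg → 0.00082 × 23000 / 9.8 = 1.92 mm
PW = 18.43 + 2.39 + 6.12 + 1.92 = 28.86 ≈ 28.9 mm.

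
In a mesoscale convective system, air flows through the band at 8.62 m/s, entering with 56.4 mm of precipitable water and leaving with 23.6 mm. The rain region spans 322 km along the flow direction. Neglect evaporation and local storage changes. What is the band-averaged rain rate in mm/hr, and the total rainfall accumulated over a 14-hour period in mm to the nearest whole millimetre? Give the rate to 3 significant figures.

R ≈ 3.16 mm/hr; total ≈ 44 mm

Column moisture flux per unit crosswind length is F = V × PW.
Inflow: F_in = 8.62 × 56.4 = 486.168 mm·m/s
Outflow: F_out = 8.62 × 23.6 = 203.432 mm·m/s
Steady-state rate R = (F_in − F_out)/L = (486.168 − 203.432) / 322000 m = 8.781e-04 mm/s.
R = 8.781e-04 × 3600 = 3.16 mm/hr.
Over 14 h: total = 3.16 × 14 = 44.24 ≈ 44 mm.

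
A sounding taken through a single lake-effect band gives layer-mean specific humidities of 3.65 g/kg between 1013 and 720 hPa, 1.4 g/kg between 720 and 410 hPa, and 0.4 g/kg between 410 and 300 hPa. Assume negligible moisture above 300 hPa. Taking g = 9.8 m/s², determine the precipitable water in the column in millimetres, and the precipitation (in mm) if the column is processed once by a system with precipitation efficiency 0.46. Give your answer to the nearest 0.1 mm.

Precipitable water is the column-integrated vapour mass per unit area: PW = (1/g) Σ q̄ Δp, with q in kg/kg and Δp in Pa (1 kg/m² of water = 1 mm).
Layer 1013–720 hPa: Δp = 293 hPa = 29300 Pa, q̄ = 0.00365 kg/kg → 0.00365 × 29300 / 9.8 = 10.91 mm
Layer 720–410 hPa: Δp = 310 hPa = 31000 Pa, q̄ = 0.0014 kg/kg → 0.0014 × 31000 / 9.8 = 4.43 mm
Layer 410–300 hPa: Δp = 110 hPa = 11000 Pa, q̄ = 0.0004 kg/kg → 0.0004 × 11000 / 9.8 = 0.45 mm
PW = 10.91 + 4.43 + 0.45 = 15.79 ≈ 15.8 mm.
Precipitation = ε × PW = 0.46 × 15.8 = 7.3 mm.

PW ≈ 15.8 mm; precipitation ≈ 7.3 mm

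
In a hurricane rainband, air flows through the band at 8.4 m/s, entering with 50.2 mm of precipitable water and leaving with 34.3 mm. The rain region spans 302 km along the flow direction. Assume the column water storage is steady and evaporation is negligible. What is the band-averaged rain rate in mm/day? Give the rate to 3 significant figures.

R ≈ 38.2 mm/day

Column moisture flux per unit crosswind length is F = V × PW.
Inflow: F_in = 8.4 × 50.2 = 421.68 mm·m/s
Outflow: F_out = 8.4 × 34.3 = 288.12 mm·m/s
Steady-state rate R = (F_in − F_out)/L = (421.68 − 288.12) / 302000 m = 4.423e-04 mm/s.
R = 4.423e-04 × 3600 × 24 = 38.2 mm/day.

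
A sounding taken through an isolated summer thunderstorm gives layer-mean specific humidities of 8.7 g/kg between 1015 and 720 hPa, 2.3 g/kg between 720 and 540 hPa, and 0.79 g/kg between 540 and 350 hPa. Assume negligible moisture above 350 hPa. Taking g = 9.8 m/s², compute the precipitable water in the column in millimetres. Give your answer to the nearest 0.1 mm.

Precipitable water is the column-integrated vapour mass per unit area: PW = (1/g) Σ q̄ Δp, with q in kg/kg and Δp in Pa (1 kg/m² of water = 1 mm).
Layer 1015–720 hPa: Δp = 295 hPa = 29500 Pa, q̄ = 0.0087 kg/kg → 0.0087 × 29500 / 9.8 = 26.19 mm
Layer 720–540 hPa: Δp = 180 hPa = 18000 Pa, q̄ = 0.0023 kg/kg → 0.0023 × 18000 / 9.8 = 4.22 mm
Layer 540–350 hPa: Δp = 190 hPa = 19000 Pa, q̄ = 0.00079 kg/kg → 0.00079 × 19000 / 9.8 = 1.53 mm
PW = 26.19 + 4.22 + 1.53 = 31.94 ≈ 31.9 mm.

PW ≈ 31.9 mm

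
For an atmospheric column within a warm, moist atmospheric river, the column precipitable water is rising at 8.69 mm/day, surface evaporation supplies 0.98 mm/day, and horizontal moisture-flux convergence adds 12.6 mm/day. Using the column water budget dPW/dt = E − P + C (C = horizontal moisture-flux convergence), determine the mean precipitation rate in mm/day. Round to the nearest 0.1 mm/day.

dPW/dt = +8.69 mm/day.
P = E + C − dPW/dt = 0.98 + (12.6) − (+8.69) = 4.9 mm/day.

P ≈ 4.9 mm/day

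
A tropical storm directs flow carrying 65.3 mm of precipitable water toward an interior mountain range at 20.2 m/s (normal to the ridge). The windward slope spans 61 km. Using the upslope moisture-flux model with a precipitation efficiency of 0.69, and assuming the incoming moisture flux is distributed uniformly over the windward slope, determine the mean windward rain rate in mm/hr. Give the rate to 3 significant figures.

Incoming column moisture flux per unit ridge length: F = V × PW = 20.2 × 65.3 = 1319.06 mm·m/s.
Spread over the 61 km slope with efficiency ε = 0.69: R = ε·F/W = 0.69 × 1319.06 / 61000 m = 1.492e-02 mm/s.
R = 1.492e-02 × 3600 = 53.7 mm/hr.

R ≈ 53.7 mm/hr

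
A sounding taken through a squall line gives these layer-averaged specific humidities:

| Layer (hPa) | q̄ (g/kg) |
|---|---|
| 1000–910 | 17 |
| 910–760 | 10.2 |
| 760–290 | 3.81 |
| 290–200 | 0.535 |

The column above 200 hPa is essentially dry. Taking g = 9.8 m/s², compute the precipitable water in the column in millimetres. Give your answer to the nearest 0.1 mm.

PW ≈ 50.0 mm

Precipitable water is the column-integrated vapour mass per unit area: PW = (1/g) Σ q̄ Δp, with q in kg/kg and Δp in Pa (1 kg/m² of water = 1 mm).
Layer 1000–910 hPa: Δp = 90 hPa = 9000 Pa, q̄ = 0.017 kg/kg → 0.017 × 9000 / 9.8 = 15.61 mm
Layer 910–760 hPa: Δp = 150 hPa = 15000 Pa, q̄ = 0.0102 kg/kg → 0.0102 × 15000 / 9.8 = 15.61 mm
Layer 760–290 hPa: Δp = 470 hPa = 47000 Pa, q̄ = 0.00381 kg/kg → 0.00381 × 47000 / 9.8 = 18.27 mm
Layer 290–200 hPa: Δp = 90 hPa = 9000 Pa, q̄ = 0.000535 kg/kg → 0.000535 × 9000 / 9.8 = 0.49 mm
PW = 15.61 + 15.61 + 18.27 + 0.49 = 49.98 ≈ 50.0 mm.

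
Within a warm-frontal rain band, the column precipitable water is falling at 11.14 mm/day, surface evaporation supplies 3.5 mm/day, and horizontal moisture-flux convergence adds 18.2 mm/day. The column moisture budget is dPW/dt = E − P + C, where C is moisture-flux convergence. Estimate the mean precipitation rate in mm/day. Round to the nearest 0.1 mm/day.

dPW/dt = -11.14 mm/day.
P = E + C − dPW/dt = 3.5 + (18.2) − (-11.14) = 32.8 mm/day.

P ≈ 32.8 mm/day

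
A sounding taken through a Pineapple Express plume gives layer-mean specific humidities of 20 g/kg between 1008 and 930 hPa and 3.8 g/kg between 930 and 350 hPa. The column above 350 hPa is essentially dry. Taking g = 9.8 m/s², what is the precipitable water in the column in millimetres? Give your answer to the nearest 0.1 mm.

PW ≈ 38.4 mm

Precipitable water is the column-integrated vapour mass per unit area: PW = (1/g) Σ q̄ Δp, with q in kg/kg and Δp in Pa (1 kg/m² of water = 1 mm).
Layer 1008–930 hPa: Δp = 78 hPa = 7800 Pa, q̄ = 0.02 kg/kg → 0.02 × 7800 / 9.8 = 15.92 mm
Layer 930–350 hPa: Δp = 580 hPa = 58000 Pa, q̄ = 0.0038 kg/kg → 0.0038 × 58000 / 9.8 = 22.49 mm
PW = 15.92 + 22.49 = 38.41 ≈ 38.4 mm.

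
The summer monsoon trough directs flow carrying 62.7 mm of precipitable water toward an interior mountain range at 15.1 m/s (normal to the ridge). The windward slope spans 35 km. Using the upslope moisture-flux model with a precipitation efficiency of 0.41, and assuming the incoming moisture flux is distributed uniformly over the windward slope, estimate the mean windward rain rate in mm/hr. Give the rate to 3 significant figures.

Incoming column moisture flux per unit ridge length: F = V × PW = 15.1 × 62.7 = 946.77 mm·m/s.
Spread over the 35 km slope with efficiency ε = 0.41: R = ε·F/W = 0.41 × 946.77 / 35000 m = 1.109e-02 mm/s.
R = 1.109e-02 × 3600 = 39.9 mm/hr.

R ≈ 39.9 mm/hr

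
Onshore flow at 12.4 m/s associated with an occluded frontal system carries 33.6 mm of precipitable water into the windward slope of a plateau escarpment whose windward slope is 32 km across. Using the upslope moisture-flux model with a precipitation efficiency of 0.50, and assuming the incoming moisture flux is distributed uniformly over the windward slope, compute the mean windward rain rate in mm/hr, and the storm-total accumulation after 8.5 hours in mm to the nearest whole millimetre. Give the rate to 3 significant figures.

Incoming column moisture flux per unit ridge length: F = V × PW = 12.4 × 33.6 = 416.64 mm·m/s.
Spread over the 32 km slope with efficiency ε = 0.50: R = ε·F/W = 0.50 × 416.64 / 32000 m = 6.510e-03 mm/s.
R = 6.510e-03 × 3600 = 23.4 mm/hr.
Over 8.5 h: total = 23.4 × 8.5 = 198.9 ≈ 199 mm.

R ≈ 23.4 mm/hr; total ≈ 199 mm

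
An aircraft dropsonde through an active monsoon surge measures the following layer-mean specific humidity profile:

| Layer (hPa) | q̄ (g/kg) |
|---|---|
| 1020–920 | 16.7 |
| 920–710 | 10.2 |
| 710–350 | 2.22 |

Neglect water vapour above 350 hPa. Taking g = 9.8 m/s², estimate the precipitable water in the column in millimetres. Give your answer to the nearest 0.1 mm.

Precipitable water is the column-integrated vapour mass per unit area: PW = (1/g) Σ q̄ Δp, with q in kg/kg and Δp in Pa (1 kg/m² of water = 1 mm).
Layer 1020–920 hPa: Δp = 100 hPa = 10000 Pa, q̄ = 0.0167 kg/kg → 0.0167 × 10000 / 9.8 = 17.04 mm
Layer 920–710 hPa: Δp = 210 hPa = 21000 Pa, q̄ = 0.0102 kg/kg → 0.0102 × 21000 / 9.8 = 21.86 mm
Layer 710–350 hPa: Δp = 360 hPa = 36000 Pa, q̄ = 0.00222 kg/kg → 0.00222 × 36000 / 9.8 = 8.16 mm
PW = 17.04 + 21.86 + 8.16 = 47.06 ≈ 47.1 mm.

PW ≈ 47.1 mm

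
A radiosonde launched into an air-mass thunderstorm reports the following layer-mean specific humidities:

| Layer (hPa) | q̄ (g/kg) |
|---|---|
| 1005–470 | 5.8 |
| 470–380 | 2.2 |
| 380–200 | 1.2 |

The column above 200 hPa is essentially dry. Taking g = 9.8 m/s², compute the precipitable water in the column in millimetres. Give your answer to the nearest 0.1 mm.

PW ≈ 35.9 mm

Precipitable water is the column-integrated vapour mass per unit area: PW = (1/g) Σ q̄ Δp, with q in kg/kg and Δp in Pa (1 kg/m² of water = 1 mm).
Layer 1005–470 hPa: Δp = 535 hPa = 53500 Pa, q̄ = 0.0058 kg/kg → 0.0058 × 53500 / 9.8 = 31.66 mm
Layer 470–380 hPa: Δp = 90 hPa = 9000 Pa, q̄ = 0.0022 kg/kg → 0.0022 × 9000 / 9.8 = 2.02 mm
Layer 380–200 hPa: Δp = 180 hPa = 18000 Pa, q̄ = 0.0012 kg/kg → 0.0012 × 18000 / 9.8 = 2.20 mm
PW = 31.66 + 2.02 + 2.20 = 35.88 ≈ 35.9 mm.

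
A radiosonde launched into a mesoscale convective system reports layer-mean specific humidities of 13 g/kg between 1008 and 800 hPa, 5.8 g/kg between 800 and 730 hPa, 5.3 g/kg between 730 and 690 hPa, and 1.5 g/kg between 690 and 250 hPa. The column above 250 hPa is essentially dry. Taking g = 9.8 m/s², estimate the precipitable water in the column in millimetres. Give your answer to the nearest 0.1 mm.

PW ≈ 40.6 mm

Precipitable water is the column-integrated vapour mass per unit area: PW = (1/g) Σ q̄ Δp, with q in kg/kg and Δp in Pa (1 kg/m² of water = 1 mm).
Layer 1008–800 hPa: Δp = 208 hPa = 20800 Pa, q̄ = 0.013 kg/kg → 0.013 × 20800 / 9.8 = 27.59 mm
Layer 800–730 hPa: Δp = 70 hPa = 7000 Pa, q̄ = 0.0058 kg/kg → 0.0058 × 7000 / 9.8 = 4.14 mm
Layer 730–690 hPa: Δp = 40 hPa = 4000 Pa, q̄ = 0.0053 kg/kg → 0.0053 × 4000 / 9.8 = 2.16 mm
Layer 690–250 hPa: Δp = 440 hPa = 44000 Pa, q̄ = 0.0015 kg/kg → 0.0015 × 44000 / 9.8 = 6.73 mm
PW = 27.59 + 4.14 + 2.16 + 6.73 = 40.62 ≈ 40.6 mm.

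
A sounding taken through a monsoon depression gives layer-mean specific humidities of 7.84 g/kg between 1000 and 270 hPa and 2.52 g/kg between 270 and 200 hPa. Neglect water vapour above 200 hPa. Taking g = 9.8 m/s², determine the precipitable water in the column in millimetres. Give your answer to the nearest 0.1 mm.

Precipitable water is the column-integrated vapour mass per unit area: PW = (1/g) Σ q̄ Δp, with q in kg/kg and Δp in Pa (1 kg/m² of water = 1 mm).
Layer 1000–270 hPa: Δp = 730 hPa = 73000 Pa, q̄ = 0.00784 kg/kg → 0.00784 × 73000 / 9.8 = 58.40 mm
Layer 270–200 hPa: Δp = 70 hPa = 7000 Pa, q̄ = 0.00252 kg/kg → 0.00252 × 7000 / 9.8 = 1.80 mm
PW = 58.40 + 1.80 = 60.20 ≈ 60.2 mm.

PW ≈ 60.2 mm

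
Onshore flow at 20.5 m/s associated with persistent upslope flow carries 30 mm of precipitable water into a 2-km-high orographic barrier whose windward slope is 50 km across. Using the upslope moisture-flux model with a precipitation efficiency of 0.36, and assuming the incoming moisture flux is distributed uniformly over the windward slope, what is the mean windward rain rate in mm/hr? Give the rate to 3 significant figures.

Incoming column moisture flux per unit ridge length: F = V × PW = 20.5 × 30 = 615 mm·m/s.
Spread over the 50 km slope with efficiency ε = 0.36: R = ε·F/W = 0.36 × 615 / 50000 m = 4.428e-03 mm/s.
R = 4.428e-03 × 3600 = 15.9 mm/hr.

R ≈ 15.9 mm/hr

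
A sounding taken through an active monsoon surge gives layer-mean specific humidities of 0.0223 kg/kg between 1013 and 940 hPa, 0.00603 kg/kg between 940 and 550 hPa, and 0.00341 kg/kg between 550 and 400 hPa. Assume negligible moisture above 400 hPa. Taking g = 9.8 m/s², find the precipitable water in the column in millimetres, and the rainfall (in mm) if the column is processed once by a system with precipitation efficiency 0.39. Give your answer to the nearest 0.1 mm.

PW ≈ 45.8 mm; rainfall ≈ 17.9 mm

Precipitable water is the column-integrated vapour mass per unit area: PW = (1/g) Σ q̄ Δp, with q in kg/kg and Δp in Pa (1 kg/m² of water = 1 mm).
Layer 1013–940 hPa: Δp = 73 hPa = 7300 Pa, q̄ = 0.0223 kg/kg → 0.0223 × 7300 / 9.8 = 16.61 mm
Layer 940–550 hPa: Δp = 390 hPa = 39000 Pa, q̄ = 0.00603 kg/kg → 0.00603 × 39000 / 9.8 = 24.00 mm
Layer 550–400 hPa: Δp = 150 hPa = 15000 Pa, q̄ = 0.00341 kg/kg → 0.00341 × 15000 / 9.8 = 5.22 mm
PW = 16.61 + 24.00 + 5.22 = 45.83 ≈ 45.8 mm.
Rainfall = ε × PW = 0.39 × 45.8 = 17.9 mm.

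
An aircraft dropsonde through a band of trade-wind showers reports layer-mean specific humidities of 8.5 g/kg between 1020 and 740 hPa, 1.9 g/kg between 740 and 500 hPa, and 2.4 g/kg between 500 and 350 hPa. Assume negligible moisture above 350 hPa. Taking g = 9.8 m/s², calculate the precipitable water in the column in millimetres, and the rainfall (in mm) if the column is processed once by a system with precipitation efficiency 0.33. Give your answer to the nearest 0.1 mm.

PW ≈ 32.6 mm; rainfall ≈ 10.8 mm

Precipitable water is the column-integrated vapour mass per unit area: PW = (1/g) Σ q̄ Δp, with q in kg/kg and Δp in Pa (1 kg/m² of water = 1 mm).
Layer 1020–740 hPa: Δp = 280 hPa = 28000 Pa, q̄ = 0.0085 kg/kg → 0.0085 × 28000 / 9.8 = 24.29 mm
Layer 740–500 hPa: Δp = 240 hPa = 24000 Pa, q̄ = 0.0019 kg/kg → 0.0019 × 24000 / 9.8 = 4.65 mm
Layer 500–350 hPa: Δp = 150 hPa = 15000 Pa, q̄ = 0.0024 kg/kg → 0.0024 × 15000 / 9.8 = 3.67 mm
PW = 24.29 + 4.65 + 3.67 = 32.61 ≈ 32.6 mm.
Rainfall = ε × PW = 0.33 × 32.6 = 10.8 mm.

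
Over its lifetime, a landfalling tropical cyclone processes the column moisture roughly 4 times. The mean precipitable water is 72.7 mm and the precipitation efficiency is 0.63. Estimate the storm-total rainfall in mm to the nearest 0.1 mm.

rainfall ≈ 183.2 mm

Each cycle deposits ε × PW = 0.63 × 72.7 = 45.801 mm.
Over 4 cycles: 4 × 45.801 = 183.2 mm.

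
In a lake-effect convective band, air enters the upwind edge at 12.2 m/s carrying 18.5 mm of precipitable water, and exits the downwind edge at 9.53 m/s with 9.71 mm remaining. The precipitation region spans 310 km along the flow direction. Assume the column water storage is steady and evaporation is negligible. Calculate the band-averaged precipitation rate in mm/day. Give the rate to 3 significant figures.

R ≈ 37.1 mm/day

Column moisture flux per unit crosswind length is F = V × PW.
Inflow: F_in = 12.2 × 18.5 = 225.7 mm·m/s
Outflow: F_out = 9.53 × 9.71 = 92.5363 mm·m/s
Steady-state rate R = (F_in − F_out)/L = (225.7 − 92.5363) / 310000 m = 4.296e-04 mm/s.
R = 4.296e-04 × 3600 × 24 = 37.1 mm/day.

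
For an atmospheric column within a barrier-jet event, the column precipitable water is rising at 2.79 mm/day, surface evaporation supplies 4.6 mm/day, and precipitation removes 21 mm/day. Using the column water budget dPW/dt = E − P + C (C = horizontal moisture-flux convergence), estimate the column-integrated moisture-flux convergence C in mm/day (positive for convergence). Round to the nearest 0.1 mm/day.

dPW/dt = +2.79 mm/day.
C = dPW/dt − E + P = (+2.79) − 4.6 + 21 = 19.2 mm/day.

C ≈ 19.2 mm/day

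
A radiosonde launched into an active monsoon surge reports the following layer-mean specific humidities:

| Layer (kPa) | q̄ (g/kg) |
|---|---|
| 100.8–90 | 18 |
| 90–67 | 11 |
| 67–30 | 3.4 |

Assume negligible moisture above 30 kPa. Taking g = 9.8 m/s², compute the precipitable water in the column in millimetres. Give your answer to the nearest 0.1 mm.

PW ≈ 58.5 mm

Precipitable water is the column-integrated vapour mass per unit area: PW = (1/g) Σ q̄ Δp, with q in kg/kg and Δp in Pa (1 kg/m² of water = 1 mm).
Layer 100.8–90 kPa: Δp = 108 hPa = 10800 Pa, q̄ = 0.018 kg/kg → 0.018 × 10800 / 9.8 = 19.84 mm
Layer 90–67 kPa: Δp = 230 hPa = 23000 Pa, q̄ = 0.011 kg/kg → 0.011 × 23000 / 9.8 = 25.82 mm
Layer 67–30 kPa: Δp = 370 hPa = 37000 Pa, q̄ = 0.0034 kg/kg → 0.0034 × 37000 / 9.8 = 12.84 mm
PW = 19.84 + 25.82 + 12.84 = 58.50 ≈ 58.5 mm.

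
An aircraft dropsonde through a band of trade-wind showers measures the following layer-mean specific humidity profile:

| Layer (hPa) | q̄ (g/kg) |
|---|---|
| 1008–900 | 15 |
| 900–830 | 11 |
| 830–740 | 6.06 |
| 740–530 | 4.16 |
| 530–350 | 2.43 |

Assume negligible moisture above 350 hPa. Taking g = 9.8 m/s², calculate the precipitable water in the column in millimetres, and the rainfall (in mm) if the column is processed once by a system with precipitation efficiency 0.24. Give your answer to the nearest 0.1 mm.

PW ≈ 43.3 mm; rainfall ≈ 10.4 mm

Precipitable water is the column-integrated vapour mass per unit area: PW = (1/g) Σ q̄ Δp, with q in kg/kg and Δp in Pa (1 kg/m² of water = 1 mm).
Layer 1008–900 hPa: Δp = 108 hPa = 10800 Pa, q̄ = 0.015 kg/kg → 0.015 × 10800 / 9.8 = 16.53 mm
Layer 900–830 hPa: Δp = 70 hPa = 7000 Pa, q̄ = 0.011 kg/kg → 0.011 × 7000 / 9.8 = 7.86 mm
Layer 830–740 hPa: Δp = 90 hPa = 9000 Pa, q̄ = 0.00606 kg/kg → 0.00606 × 9000 / 9.8 = 5.57 mm
Layer 740–530 hPa: Δp = 210 hPa = 21000 Pa, q̄ = 0.00416 kg/kg → 0.00416 × 21000 / 9.8 = 8.91 mm
Layer 530–350 hPa: Δp = 180 hPa = 18000 Pa, q̄ = 0.00243 kg/kg → 0.00243 × 18000 / 9.8 = 4.46 mm
PW = 16.53 + 7.86 + 5.57 + 8.91 + 4.46 = 43.33 ≈ 43.3 mm.
Rainfall = ε × PW = 0.24 × 43.3 = 10.4 mm.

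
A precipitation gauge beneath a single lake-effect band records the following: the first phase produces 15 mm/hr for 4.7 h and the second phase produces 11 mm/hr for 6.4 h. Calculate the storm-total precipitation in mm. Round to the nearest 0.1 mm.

Total = Σ Rᵢ Δtᵢ = 15 × 4.7 + 11 × 6.4
      = 70.5 + 70.4 = 140.9 mm.

total ≈ 140.9 mm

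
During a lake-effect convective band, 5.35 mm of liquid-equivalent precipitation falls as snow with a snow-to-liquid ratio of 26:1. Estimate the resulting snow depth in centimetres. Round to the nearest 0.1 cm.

snow depth ≈ 13.9 cm

Snow depth = liquid × ratio = 5.35 mm × 26 = 139.1 mm = 13.9 cm.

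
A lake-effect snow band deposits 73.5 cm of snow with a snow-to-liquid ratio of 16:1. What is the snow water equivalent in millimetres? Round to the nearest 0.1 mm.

SWE = snow depth / ratio = 73.5 cm / 16 = 4.594 cm = 45.9 mm.

SWE ≈ 45.9 mm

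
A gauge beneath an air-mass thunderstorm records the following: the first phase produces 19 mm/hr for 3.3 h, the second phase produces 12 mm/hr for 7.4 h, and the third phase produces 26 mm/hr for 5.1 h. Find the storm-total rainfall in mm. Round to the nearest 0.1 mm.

Total = Σ Rᵢ Δtᵢ = 19 × 3.3 + 12 × 7.4 + 26 × 5.1
      = 62.7 + 88.8 + 132.6 = 284.1 mm.

total ≈ 284.1 mm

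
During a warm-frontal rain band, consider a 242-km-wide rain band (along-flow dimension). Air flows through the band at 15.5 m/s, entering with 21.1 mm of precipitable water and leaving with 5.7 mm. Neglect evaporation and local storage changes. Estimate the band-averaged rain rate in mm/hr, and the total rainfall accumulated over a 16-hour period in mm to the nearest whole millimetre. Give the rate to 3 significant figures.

Column moisture flux per unit crosswind length is F = V × PW.
Inflow: F_in = 15.5 × 21.1 = 327.05 mm·m/s
Outflow: F_out = 15.5 × 5.7 = 88.35 mm·m/s
Steady-state rate R = (F_in − F_out)/L = (327.05 − 88.35) / 242000 m = 9.864e-04 mm/s.
R = 9.864e-04 × 3600 = 3.55 mm/hr.
Over 16 h: total = 3.55 × 16 = 56.8 ≈ 57 mm.

R ≈ 3.55 mm/hr; total ≈ 57 mm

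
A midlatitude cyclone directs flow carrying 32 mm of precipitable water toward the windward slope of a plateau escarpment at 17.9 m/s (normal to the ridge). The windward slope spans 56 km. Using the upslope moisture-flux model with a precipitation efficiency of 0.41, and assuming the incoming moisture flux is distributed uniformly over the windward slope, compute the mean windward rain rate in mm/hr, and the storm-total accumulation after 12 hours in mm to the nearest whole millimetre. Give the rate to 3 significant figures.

Incoming column moisture flux per unit ridge length: F = V × PW = 17.9 × 32 = 572.8 mm·m/s.
Spread over the 56 km slope with efficiency ε = 0.41: R = ε·F/W = 0.41 × 572.8 / 56000 m = 4.194e-03 mm/s.
R = 4.194e-03 × 3600 = 15.1 mm/hr.
Over 12 h: total = 15.1 × 12 = 181.2 ≈ 181 mm.

R ≈ 15.1 mm/hr; total ≈ 181 mm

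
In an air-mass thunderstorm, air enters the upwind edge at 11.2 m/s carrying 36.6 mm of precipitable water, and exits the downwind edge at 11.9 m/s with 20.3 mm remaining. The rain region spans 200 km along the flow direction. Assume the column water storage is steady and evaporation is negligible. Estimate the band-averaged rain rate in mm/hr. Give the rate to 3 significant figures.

Column moisture flux per unit crosswind length is F = V × PW.
Inflow: F_in = 11.2 × 36.6 = 409.92 mm·m/s
Outflow: F_out = 11.9 × 20.3 = 241.57 mm·m/s
Steady-state rate R = (F_in − F_out)/L = (409.92 − 241.57) / 200000 m = 8.417e-04 mm/s.
R = 8.417e-04 × 3600 = 3.03 mm/hr.

R ≈ 3.03 mm/hr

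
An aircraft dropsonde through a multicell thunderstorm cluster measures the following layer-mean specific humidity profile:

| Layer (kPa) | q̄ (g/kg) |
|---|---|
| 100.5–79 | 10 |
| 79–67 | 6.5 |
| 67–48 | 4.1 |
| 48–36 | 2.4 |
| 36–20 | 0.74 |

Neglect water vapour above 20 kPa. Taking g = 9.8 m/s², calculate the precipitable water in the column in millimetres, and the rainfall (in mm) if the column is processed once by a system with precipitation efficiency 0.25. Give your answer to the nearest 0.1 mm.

PW ≈ 42.0 mm; rainfall ≈ 10.5 mm

Precipitable water is the column-integrated vapour mass per unit area: PW = (1/g) Σ q̄ Δp, with q in kg/kg and Δp in Pa (1 kg/m² of water = 1 mm).
Layer 100.5–79 kPa: Δp = 215 hPa = 21500 Pa, q̄ = 0.01 kg/kg → 0.01 × 21500 / 9.8 = 21.94 mm
Layer 79–67 kPa: Δp = 120 hPa = 12000 Pa, q̄ = 0.0065 kg/kg → 0.0065 × 12000 / 9.8 = 7.96 mm
Layer 67–48 kPa: Δp = 190 hPa = 19000 Pa, q̄ = 0.0041 kg/kg → 0.0041 × 19000 / 9.8 = 7.95 mm
Layer 48–36 kPa: Δp = 120 hPa = 12000 Pa, q̄ = 0.0024 kg/kg → 0.0024 × 12000 / 9.8 = 2.94 mm
Layer 36–20 kPa: Δp = 160 hPa = 16000 Pa, q̄ = 0.00074 kg/kg → 0.00074 × 16000 / 9.8 = 1.21 mm
PW = 21.94 + 7.96 + 7.95 + 2.94 + 1.21 = 42.00 ≈ 42.0 mm.
Rainfall = ε × PW = 0.25 × 42.0 = 10.5 mm.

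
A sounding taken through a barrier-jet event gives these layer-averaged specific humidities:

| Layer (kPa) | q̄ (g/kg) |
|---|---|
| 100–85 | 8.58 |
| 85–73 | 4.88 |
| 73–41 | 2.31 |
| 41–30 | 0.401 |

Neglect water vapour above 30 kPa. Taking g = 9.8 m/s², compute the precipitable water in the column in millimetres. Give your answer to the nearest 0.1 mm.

PW ≈ 27.1 mm

Precipitable water is the column-integrated vapour mass per unit area: PW = (1/g) Σ q̄ Δp, with q in kg/kg and Δp in Pa (1 kg/m² of water = 1 mm).
Layer 100–85 kPa: Δp = 150 hPa = 15000 Pa, q̄ = 0.00858 kg/kg → 0.00858 × 15000 / 9.8 = 13.13 mm
Layer 85–73 kPa: Δp = 120 hPa = 12000 Pa, q̄ = 0.00488 kg/kg → 0.00488 × 12000 / 9.8 = 5.98 mm
Layer 73–41 kPa: Δp = 320 hPa = 32000 Pa, q̄ = 0.00231 kg/kg → 0.00231 × 32000 / 9.8 = 7.54 mm
Layer 41–30 kPa: Δp = 110 hPa = 11000 Pa, q̄ = 0.000401 kg/kg → 0.000401 × 11000 / 9.8 = 0.45 mm
PW = 13.13 + 5.98 + 7.54 + 0.45 = 27.10 ≈ 27.1 mm.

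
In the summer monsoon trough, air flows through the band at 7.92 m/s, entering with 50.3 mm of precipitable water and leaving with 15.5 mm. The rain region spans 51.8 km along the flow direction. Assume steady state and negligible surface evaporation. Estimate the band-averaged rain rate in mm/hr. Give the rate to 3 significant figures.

R ≈ 19.2 mm/hr

Column moisture flux per unit crosswind length is F = V × PW.
Inflow: F_in = 7.92 × 50.3 = 398.376 mm·m/s
Outflow: F_out = 7.92 × 15.5 = 122.76 mm·m/s
Steady-state rate R = (F_in − F_out)/L = (398.376 − 122.76) / 51800 m = 5.321e-03 mm/s.
R = 5.321e-03 × 3600 = 19.2 mm/hr.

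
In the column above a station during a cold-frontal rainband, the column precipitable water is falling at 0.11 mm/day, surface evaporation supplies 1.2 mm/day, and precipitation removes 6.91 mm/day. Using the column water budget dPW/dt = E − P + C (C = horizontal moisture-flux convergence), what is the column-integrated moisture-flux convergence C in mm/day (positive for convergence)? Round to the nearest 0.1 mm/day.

dPW/dt = -0.11 mm/day.
C = dPW/dt − E + P = (-0.11) − 1.2 + 6.91 = 5.6 mm/day.

C ≈ 5.6 mm/day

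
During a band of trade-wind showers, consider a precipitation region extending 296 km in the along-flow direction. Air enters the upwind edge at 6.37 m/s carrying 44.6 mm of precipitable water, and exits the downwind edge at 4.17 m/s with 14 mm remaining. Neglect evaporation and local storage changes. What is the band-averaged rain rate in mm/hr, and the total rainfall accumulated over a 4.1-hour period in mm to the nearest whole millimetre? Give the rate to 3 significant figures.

Column moisture flux per unit crosswind length is F = V × PW.
Inflow: F_in = 6.37 × 44.6 = 284.102 mm·m/s
Outflow: F_out = 4.17 × 14 = 58.38 mm·m/s
Steady-state rate R = (F_in − F_out)/L = (284.102 − 58.38) / 296000 m = 7.626e-04 mm/s.
R = 7.626e-04 × 3600 = 2.75 mm/hr.
Over 4.1 h: total = 2.75 × 4.1 = 11.275 ≈ 11 mm.

R ≈ 2.75 mm/hr; total ≈ 11 mm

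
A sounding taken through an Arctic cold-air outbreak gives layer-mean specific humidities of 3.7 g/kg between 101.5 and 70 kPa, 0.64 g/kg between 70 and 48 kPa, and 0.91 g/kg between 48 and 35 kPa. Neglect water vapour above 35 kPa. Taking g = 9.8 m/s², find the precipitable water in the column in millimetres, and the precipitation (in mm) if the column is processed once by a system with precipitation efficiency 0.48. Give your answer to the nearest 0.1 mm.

Precipitable water is the column-integrated vapour mass per unit area: PW = (1/g) Σ q̄ Δp, with q in kg/kg and Δp in Pa (1 kg/m² of water = 1 mm).
Layer 101.5–70 kPa: Δp = 315 hPa = 31500 Pa, q̄ = 0.0037 kg/kg → 0.0037 × 31500 / 9.8 = 11.89 mm
Layer 70–48 kPa: Δp = 220 hPa = 22000 Pa, q̄ = 0.00064 kg/kg → 0.00064 × 22000 / 9.8 = 1.44 mm
Layer 48–35 kPa: Δp = 130 hPa = 13000 Pa, q̄ = 0.00091 kg/kg → 0.00091 × 13000 / 9.8 = 1.21 mm
PW = 11.89 + 1.44 + 1.21 = 14.54 ≈ 14.5 mm.
Precipitation = ε × PW = 0.48 × 14.5 = 7.0 mm.

PW ≈ 14.5 mm; precipitation ≈ 7.0 mm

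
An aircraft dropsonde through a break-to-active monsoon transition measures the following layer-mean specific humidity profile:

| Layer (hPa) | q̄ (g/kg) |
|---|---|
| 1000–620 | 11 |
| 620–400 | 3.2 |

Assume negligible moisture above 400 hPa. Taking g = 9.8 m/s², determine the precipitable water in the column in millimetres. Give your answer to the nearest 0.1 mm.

PW ≈ 49.8 mm

Precipitable water is the column-integrated vapour mass per unit area: PW = (1/g) Σ q̄ Δp, with q in kg/kg and Δp in Pa (1 kg/m² of water = 1 mm).
Layer 1000–620 hPa: Δp = 380 hPa = 38000 Pa, q̄ = 0.011 kg/kg → 0.011 × 38000 / 9.8 = 42.65 mm
Layer 620–400 hPa: Δp = 220 hPa = 22000 Pa, q̄ = 0.0032 kg/kg → 0.0032 × 22000 / 9.8 = 7.18 mm
PW = 42.65 + 7.18 = 49.83 ≈ 49.8 mm.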